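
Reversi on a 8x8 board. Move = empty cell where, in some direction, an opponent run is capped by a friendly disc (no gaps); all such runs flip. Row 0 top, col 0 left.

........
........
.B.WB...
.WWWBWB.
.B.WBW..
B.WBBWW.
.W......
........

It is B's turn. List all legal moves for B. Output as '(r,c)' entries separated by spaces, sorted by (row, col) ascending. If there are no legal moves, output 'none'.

Answer: (1,2) (1,3) (1,4) (2,2) (2,6) (3,0) (4,2) (4,6) (5,1) (5,7) (6,3) (6,6) (6,7) (7,0) (7,2)

Derivation:
(1,2): flips 1 -> legal
(1,3): flips 3 -> legal
(1,4): flips 2 -> legal
(2,0): no bracket -> illegal
(2,2): flips 2 -> legal
(2,5): no bracket -> illegal
(2,6): flips 1 -> legal
(3,0): flips 3 -> legal
(4,0): no bracket -> illegal
(4,2): flips 2 -> legal
(4,6): flips 2 -> legal
(4,7): no bracket -> illegal
(5,1): flips 1 -> legal
(5,7): flips 2 -> legal
(6,0): no bracket -> illegal
(6,2): no bracket -> illegal
(6,3): flips 1 -> legal
(6,4): no bracket -> illegal
(6,5): no bracket -> illegal
(6,6): flips 1 -> legal
(6,7): flips 2 -> legal
(7,0): flips 3 -> legal
(7,1): no bracket -> illegal
(7,2): flips 1 -> legal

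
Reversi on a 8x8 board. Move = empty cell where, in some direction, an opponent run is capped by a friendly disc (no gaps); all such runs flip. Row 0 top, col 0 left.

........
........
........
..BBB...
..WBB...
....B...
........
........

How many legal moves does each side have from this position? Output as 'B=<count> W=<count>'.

Answer: B=3 W=3

Derivation:
-- B to move --
(3,1): no bracket -> illegal
(4,1): flips 1 -> legal
(5,1): flips 1 -> legal
(5,2): flips 1 -> legal
(5,3): no bracket -> illegal
B mobility = 3
-- W to move --
(2,1): no bracket -> illegal
(2,2): flips 1 -> legal
(2,3): no bracket -> illegal
(2,4): flips 1 -> legal
(2,5): no bracket -> illegal
(3,1): no bracket -> illegal
(3,5): no bracket -> illegal
(4,1): no bracket -> illegal
(4,5): flips 2 -> legal
(5,2): no bracket -> illegal
(5,3): no bracket -> illegal
(5,5): no bracket -> illegal
(6,3): no bracket -> illegal
(6,4): no bracket -> illegal
(6,5): no bracket -> illegal
W mobility = 3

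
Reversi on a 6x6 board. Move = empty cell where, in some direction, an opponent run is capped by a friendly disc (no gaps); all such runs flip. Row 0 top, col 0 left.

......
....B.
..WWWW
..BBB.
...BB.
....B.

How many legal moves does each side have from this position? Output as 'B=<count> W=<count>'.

-- B to move --
(1,1): flips 1 -> legal
(1,2): flips 2 -> legal
(1,3): flips 1 -> legal
(1,5): flips 1 -> legal
(2,1): no bracket -> illegal
(3,1): no bracket -> illegal
(3,5): no bracket -> illegal
B mobility = 4
-- W to move --
(0,3): flips 1 -> legal
(0,4): flips 1 -> legal
(0,5): flips 1 -> legal
(1,3): no bracket -> illegal
(1,5): no bracket -> illegal
(2,1): no bracket -> illegal
(3,1): no bracket -> illegal
(3,5): no bracket -> illegal
(4,1): flips 1 -> legal
(4,2): flips 2 -> legal
(4,5): flips 1 -> legal
(5,2): flips 2 -> legal
(5,3): flips 2 -> legal
(5,5): flips 2 -> legal
W mobility = 9

Answer: B=4 W=9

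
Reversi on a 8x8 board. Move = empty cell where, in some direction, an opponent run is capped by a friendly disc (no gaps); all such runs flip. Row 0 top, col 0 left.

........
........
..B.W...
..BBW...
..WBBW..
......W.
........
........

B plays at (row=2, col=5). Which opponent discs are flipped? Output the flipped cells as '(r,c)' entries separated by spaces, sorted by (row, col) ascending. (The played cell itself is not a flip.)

Answer: (3,4)

Derivation:
Dir NW: first cell '.' (not opp) -> no flip
Dir N: first cell '.' (not opp) -> no flip
Dir NE: first cell '.' (not opp) -> no flip
Dir W: opp run (2,4), next='.' -> no flip
Dir E: first cell '.' (not opp) -> no flip
Dir SW: opp run (3,4) capped by B -> flip
Dir S: first cell '.' (not opp) -> no flip
Dir SE: first cell '.' (not opp) -> no flip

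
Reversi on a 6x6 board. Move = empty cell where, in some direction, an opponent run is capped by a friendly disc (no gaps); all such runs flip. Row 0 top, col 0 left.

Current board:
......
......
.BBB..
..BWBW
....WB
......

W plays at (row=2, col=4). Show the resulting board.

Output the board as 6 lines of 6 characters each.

Place W at (2,4); scan 8 dirs for brackets.
Dir NW: first cell '.' (not opp) -> no flip
Dir N: first cell '.' (not opp) -> no flip
Dir NE: first cell '.' (not opp) -> no flip
Dir W: opp run (2,3) (2,2) (2,1), next='.' -> no flip
Dir E: first cell '.' (not opp) -> no flip
Dir SW: first cell 'W' (not opp) -> no flip
Dir S: opp run (3,4) capped by W -> flip
Dir SE: first cell 'W' (not opp) -> no flip
All flips: (3,4)

Answer: ......
......
.BBBW.
..BWWW
....WB
......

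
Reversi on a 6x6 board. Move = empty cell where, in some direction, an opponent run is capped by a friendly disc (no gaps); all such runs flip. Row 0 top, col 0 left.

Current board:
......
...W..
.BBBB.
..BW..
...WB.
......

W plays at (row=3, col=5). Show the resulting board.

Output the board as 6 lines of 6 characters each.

Place W at (3,5); scan 8 dirs for brackets.
Dir NW: opp run (2,4) capped by W -> flip
Dir N: first cell '.' (not opp) -> no flip
Dir NE: edge -> no flip
Dir W: first cell '.' (not opp) -> no flip
Dir E: edge -> no flip
Dir SW: opp run (4,4), next='.' -> no flip
Dir S: first cell '.' (not opp) -> no flip
Dir SE: edge -> no flip
All flips: (2,4)

Answer: ......
...W..
.BBBW.
..BW.W
...WB.
......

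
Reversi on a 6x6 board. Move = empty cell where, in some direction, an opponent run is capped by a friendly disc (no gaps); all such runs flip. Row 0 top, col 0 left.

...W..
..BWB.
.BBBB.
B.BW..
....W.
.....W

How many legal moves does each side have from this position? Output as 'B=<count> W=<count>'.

Answer: B=5 W=5

Derivation:
-- B to move --
(0,2): flips 1 -> legal
(0,4): flips 1 -> legal
(3,4): flips 1 -> legal
(3,5): no bracket -> illegal
(4,2): flips 1 -> legal
(4,3): flips 1 -> legal
(4,5): no bracket -> illegal
(5,3): no bracket -> illegal
(5,4): no bracket -> illegal
B mobility = 5
-- W to move --
(0,1): no bracket -> illegal
(0,2): no bracket -> illegal
(0,4): no bracket -> illegal
(0,5): no bracket -> illegal
(1,0): no bracket -> illegal
(1,1): flips 2 -> legal
(1,5): flips 2 -> legal
(2,0): no bracket -> illegal
(2,5): flips 1 -> legal
(3,1): flips 2 -> legal
(3,4): no bracket -> illegal
(3,5): flips 1 -> legal
(4,0): no bracket -> illegal
(4,1): no bracket -> illegal
(4,2): no bracket -> illegal
(4,3): no bracket -> illegal
W mobility = 5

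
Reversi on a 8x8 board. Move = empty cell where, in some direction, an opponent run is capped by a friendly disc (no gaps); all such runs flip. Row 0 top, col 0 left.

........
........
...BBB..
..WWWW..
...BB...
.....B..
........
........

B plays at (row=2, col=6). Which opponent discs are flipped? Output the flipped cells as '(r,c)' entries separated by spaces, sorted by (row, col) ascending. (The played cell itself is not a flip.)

Answer: (3,5)

Derivation:
Dir NW: first cell '.' (not opp) -> no flip
Dir N: first cell '.' (not opp) -> no flip
Dir NE: first cell '.' (not opp) -> no flip
Dir W: first cell 'B' (not opp) -> no flip
Dir E: first cell '.' (not opp) -> no flip
Dir SW: opp run (3,5) capped by B -> flip
Dir S: first cell '.' (not opp) -> no flip
Dir SE: first cell '.' (not opp) -> no flip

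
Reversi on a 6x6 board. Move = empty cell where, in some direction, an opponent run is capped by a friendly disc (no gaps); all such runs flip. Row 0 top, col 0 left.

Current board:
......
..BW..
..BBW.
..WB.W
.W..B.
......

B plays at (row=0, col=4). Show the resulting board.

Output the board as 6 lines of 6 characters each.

Answer: ....B.
..BB..
..BBW.
..WB.W
.W..B.
......

Derivation:
Place B at (0,4); scan 8 dirs for brackets.
Dir NW: edge -> no flip
Dir N: edge -> no flip
Dir NE: edge -> no flip
Dir W: first cell '.' (not opp) -> no flip
Dir E: first cell '.' (not opp) -> no flip
Dir SW: opp run (1,3) capped by B -> flip
Dir S: first cell '.' (not opp) -> no flip
Dir SE: first cell '.' (not opp) -> no flip
All flips: (1,3)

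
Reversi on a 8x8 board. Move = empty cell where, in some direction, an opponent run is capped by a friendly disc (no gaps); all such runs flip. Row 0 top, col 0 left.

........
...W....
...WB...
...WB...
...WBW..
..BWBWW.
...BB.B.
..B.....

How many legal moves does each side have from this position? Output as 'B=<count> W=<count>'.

Answer: B=11 W=10

Derivation:
-- B to move --
(0,2): flips 1 -> legal
(0,3): flips 5 -> legal
(0,4): no bracket -> illegal
(1,2): flips 1 -> legal
(1,4): no bracket -> illegal
(2,2): flips 2 -> legal
(3,2): flips 2 -> legal
(3,5): no bracket -> illegal
(3,6): flips 1 -> legal
(4,2): flips 3 -> legal
(4,6): flips 3 -> legal
(4,7): no bracket -> illegal
(5,7): flips 2 -> legal
(6,2): flips 1 -> legal
(6,5): no bracket -> illegal
(6,7): flips 2 -> legal
B mobility = 11
-- W to move --
(1,4): no bracket -> illegal
(1,5): flips 1 -> legal
(2,5): flips 2 -> legal
(3,5): flips 3 -> legal
(4,1): no bracket -> illegal
(4,2): no bracket -> illegal
(5,1): flips 1 -> legal
(5,7): no bracket -> illegal
(6,1): flips 1 -> legal
(6,2): no bracket -> illegal
(6,5): flips 1 -> legal
(6,7): no bracket -> illegal
(7,1): no bracket -> illegal
(7,3): flips 2 -> legal
(7,4): no bracket -> illegal
(7,5): flips 1 -> legal
(7,6): flips 1 -> legal
(7,7): flips 1 -> legal
W mobility = 10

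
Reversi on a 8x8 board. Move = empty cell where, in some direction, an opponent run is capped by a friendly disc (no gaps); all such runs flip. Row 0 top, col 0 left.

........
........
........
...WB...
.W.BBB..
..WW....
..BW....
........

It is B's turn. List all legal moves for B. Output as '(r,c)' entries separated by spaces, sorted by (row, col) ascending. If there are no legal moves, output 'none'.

(2,2): flips 1 -> legal
(2,3): flips 1 -> legal
(2,4): no bracket -> illegal
(3,0): no bracket -> illegal
(3,1): no bracket -> illegal
(3,2): flips 1 -> legal
(4,0): no bracket -> illegal
(4,2): flips 1 -> legal
(5,0): no bracket -> illegal
(5,1): no bracket -> illegal
(5,4): no bracket -> illegal
(6,1): flips 1 -> legal
(6,4): flips 1 -> legal
(7,2): no bracket -> illegal
(7,3): flips 2 -> legal
(7,4): no bracket -> illegal

Answer: (2,2) (2,3) (3,2) (4,2) (6,1) (6,4) (7,3)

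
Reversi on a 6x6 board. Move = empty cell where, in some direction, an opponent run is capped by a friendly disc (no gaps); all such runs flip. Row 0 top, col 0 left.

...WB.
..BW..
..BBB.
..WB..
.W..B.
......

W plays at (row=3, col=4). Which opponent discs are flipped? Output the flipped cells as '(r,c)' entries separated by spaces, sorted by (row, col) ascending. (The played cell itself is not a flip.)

Dir NW: opp run (2,3) (1,2), next='.' -> no flip
Dir N: opp run (2,4), next='.' -> no flip
Dir NE: first cell '.' (not opp) -> no flip
Dir W: opp run (3,3) capped by W -> flip
Dir E: first cell '.' (not opp) -> no flip
Dir SW: first cell '.' (not opp) -> no flip
Dir S: opp run (4,4), next='.' -> no flip
Dir SE: first cell '.' (not opp) -> no flip

Answer: (3,3)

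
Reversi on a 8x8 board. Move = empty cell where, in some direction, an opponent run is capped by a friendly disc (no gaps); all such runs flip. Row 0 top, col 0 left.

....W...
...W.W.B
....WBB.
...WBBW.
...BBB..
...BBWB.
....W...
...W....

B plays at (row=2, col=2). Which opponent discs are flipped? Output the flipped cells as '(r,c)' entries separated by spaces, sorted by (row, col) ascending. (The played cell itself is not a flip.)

Answer: (3,3)

Derivation:
Dir NW: first cell '.' (not opp) -> no flip
Dir N: first cell '.' (not opp) -> no flip
Dir NE: opp run (1,3) (0,4), next=edge -> no flip
Dir W: first cell '.' (not opp) -> no flip
Dir E: first cell '.' (not opp) -> no flip
Dir SW: first cell '.' (not opp) -> no flip
Dir S: first cell '.' (not opp) -> no flip
Dir SE: opp run (3,3) capped by B -> flip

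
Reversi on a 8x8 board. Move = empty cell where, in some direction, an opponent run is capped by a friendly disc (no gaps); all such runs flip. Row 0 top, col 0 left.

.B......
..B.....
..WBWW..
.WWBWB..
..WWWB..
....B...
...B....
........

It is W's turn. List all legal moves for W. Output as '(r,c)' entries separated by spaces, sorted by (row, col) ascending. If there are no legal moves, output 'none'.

(0,0): no bracket -> illegal
(0,2): flips 1 -> legal
(0,3): no bracket -> illegal
(1,0): no bracket -> illegal
(1,1): no bracket -> illegal
(1,3): flips 2 -> legal
(1,4): flips 1 -> legal
(2,1): no bracket -> illegal
(2,6): flips 1 -> legal
(3,6): flips 1 -> legal
(4,6): flips 2 -> legal
(5,2): no bracket -> illegal
(5,3): no bracket -> illegal
(5,5): flips 2 -> legal
(5,6): flips 1 -> legal
(6,2): no bracket -> illegal
(6,4): flips 1 -> legal
(6,5): flips 1 -> legal
(7,2): no bracket -> illegal
(7,3): no bracket -> illegal
(7,4): no bracket -> illegal

Answer: (0,2) (1,3) (1,4) (2,6) (3,6) (4,6) (5,5) (5,6) (6,4) (6,5)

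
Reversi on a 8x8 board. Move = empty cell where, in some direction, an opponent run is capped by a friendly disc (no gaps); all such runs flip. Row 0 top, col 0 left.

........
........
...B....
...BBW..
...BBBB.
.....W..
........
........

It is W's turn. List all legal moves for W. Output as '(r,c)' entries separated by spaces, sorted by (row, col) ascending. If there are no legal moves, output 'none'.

(1,2): no bracket -> illegal
(1,3): no bracket -> illegal
(1,4): no bracket -> illegal
(2,2): flips 2 -> legal
(2,4): no bracket -> illegal
(2,5): no bracket -> illegal
(3,2): flips 2 -> legal
(3,6): no bracket -> illegal
(3,7): flips 1 -> legal
(4,2): no bracket -> illegal
(4,7): no bracket -> illegal
(5,2): no bracket -> illegal
(5,3): flips 1 -> legal
(5,4): no bracket -> illegal
(5,6): no bracket -> illegal
(5,7): flips 1 -> legal

Answer: (2,2) (3,2) (3,7) (5,3) (5,7)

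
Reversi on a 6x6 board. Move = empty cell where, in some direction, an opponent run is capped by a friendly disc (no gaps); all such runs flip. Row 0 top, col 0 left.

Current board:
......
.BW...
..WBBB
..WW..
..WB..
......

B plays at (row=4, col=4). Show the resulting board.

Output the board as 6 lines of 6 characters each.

Place B at (4,4); scan 8 dirs for brackets.
Dir NW: opp run (3,3) (2,2) capped by B -> flip
Dir N: first cell '.' (not opp) -> no flip
Dir NE: first cell '.' (not opp) -> no flip
Dir W: first cell 'B' (not opp) -> no flip
Dir E: first cell '.' (not opp) -> no flip
Dir SW: first cell '.' (not opp) -> no flip
Dir S: first cell '.' (not opp) -> no flip
Dir SE: first cell '.' (not opp) -> no flip
All flips: (2,2) (3,3)

Answer: ......
.BW...
..BBBB
..WB..
..WBB.
......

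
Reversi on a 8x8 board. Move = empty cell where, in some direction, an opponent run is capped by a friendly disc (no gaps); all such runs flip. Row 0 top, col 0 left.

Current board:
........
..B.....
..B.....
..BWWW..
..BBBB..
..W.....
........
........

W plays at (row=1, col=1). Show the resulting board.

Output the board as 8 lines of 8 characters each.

Answer: ........
.WB.....
..W.....
..BWWW..
..BBBB..
..W.....
........
........

Derivation:
Place W at (1,1); scan 8 dirs for brackets.
Dir NW: first cell '.' (not opp) -> no flip
Dir N: first cell '.' (not opp) -> no flip
Dir NE: first cell '.' (not opp) -> no flip
Dir W: first cell '.' (not opp) -> no flip
Dir E: opp run (1,2), next='.' -> no flip
Dir SW: first cell '.' (not opp) -> no flip
Dir S: first cell '.' (not opp) -> no flip
Dir SE: opp run (2,2) capped by W -> flip
All flips: (2,2)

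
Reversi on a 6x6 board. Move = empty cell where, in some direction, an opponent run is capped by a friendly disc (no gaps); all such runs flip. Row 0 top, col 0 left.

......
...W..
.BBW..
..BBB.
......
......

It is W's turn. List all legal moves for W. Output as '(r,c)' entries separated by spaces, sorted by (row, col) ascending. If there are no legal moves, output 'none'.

(1,0): no bracket -> illegal
(1,1): no bracket -> illegal
(1,2): no bracket -> illegal
(2,0): flips 2 -> legal
(2,4): no bracket -> illegal
(2,5): no bracket -> illegal
(3,0): no bracket -> illegal
(3,1): flips 1 -> legal
(3,5): no bracket -> illegal
(4,1): flips 1 -> legal
(4,2): no bracket -> illegal
(4,3): flips 1 -> legal
(4,4): no bracket -> illegal
(4,5): flips 1 -> legal

Answer: (2,0) (3,1) (4,1) (4,3) (4,5)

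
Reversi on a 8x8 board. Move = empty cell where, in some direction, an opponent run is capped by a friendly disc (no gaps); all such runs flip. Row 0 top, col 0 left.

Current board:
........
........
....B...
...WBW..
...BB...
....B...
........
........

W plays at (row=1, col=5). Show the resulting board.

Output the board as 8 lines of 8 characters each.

Place W at (1,5); scan 8 dirs for brackets.
Dir NW: first cell '.' (not opp) -> no flip
Dir N: first cell '.' (not opp) -> no flip
Dir NE: first cell '.' (not opp) -> no flip
Dir W: first cell '.' (not opp) -> no flip
Dir E: first cell '.' (not opp) -> no flip
Dir SW: opp run (2,4) capped by W -> flip
Dir S: first cell '.' (not opp) -> no flip
Dir SE: first cell '.' (not opp) -> no flip
All flips: (2,4)

Answer: ........
.....W..
....W...
...WBW..
...BB...
....B...
........
........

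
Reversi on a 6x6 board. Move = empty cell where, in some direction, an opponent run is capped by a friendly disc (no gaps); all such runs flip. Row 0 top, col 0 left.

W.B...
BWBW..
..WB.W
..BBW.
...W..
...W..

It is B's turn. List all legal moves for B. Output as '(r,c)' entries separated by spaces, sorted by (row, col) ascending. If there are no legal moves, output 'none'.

(0,1): no bracket -> illegal
(0,3): flips 1 -> legal
(0,4): no bracket -> illegal
(1,4): flips 1 -> legal
(1,5): no bracket -> illegal
(2,0): flips 1 -> legal
(2,1): flips 1 -> legal
(2,4): flips 1 -> legal
(3,1): no bracket -> illegal
(3,5): flips 1 -> legal
(4,2): no bracket -> illegal
(4,4): no bracket -> illegal
(4,5): flips 1 -> legal
(5,2): no bracket -> illegal
(5,4): flips 1 -> legal

Answer: (0,3) (1,4) (2,0) (2,1) (2,4) (3,5) (4,5) (5,4)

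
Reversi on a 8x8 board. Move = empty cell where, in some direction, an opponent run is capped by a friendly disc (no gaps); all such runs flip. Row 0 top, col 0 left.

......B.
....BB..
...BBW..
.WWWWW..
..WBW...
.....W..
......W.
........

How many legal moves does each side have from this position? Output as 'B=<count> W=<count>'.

-- B to move --
(1,6): flips 2 -> legal
(2,0): no bracket -> illegal
(2,1): flips 1 -> legal
(2,2): no bracket -> illegal
(2,6): flips 1 -> legal
(3,0): no bracket -> illegal
(3,6): flips 1 -> legal
(4,0): no bracket -> illegal
(4,1): flips 2 -> legal
(4,5): flips 4 -> legal
(4,6): flips 1 -> legal
(5,1): flips 2 -> legal
(5,2): no bracket -> illegal
(5,3): no bracket -> illegal
(5,4): flips 2 -> legal
(5,6): no bracket -> illegal
(5,7): no bracket -> illegal
(6,4): no bracket -> illegal
(6,5): no bracket -> illegal
(6,7): no bracket -> illegal
(7,5): no bracket -> illegal
(7,6): no bracket -> illegal
(7,7): no bracket -> illegal
B mobility = 9
-- W to move --
(0,3): flips 1 -> legal
(0,4): flips 2 -> legal
(0,5): flips 3 -> legal
(0,7): no bracket -> illegal
(1,2): flips 1 -> legal
(1,3): flips 2 -> legal
(1,6): no bracket -> illegal
(1,7): no bracket -> illegal
(2,2): flips 2 -> legal
(2,6): no bracket -> illegal
(5,2): flips 1 -> legal
(5,3): flips 1 -> legal
(5,4): flips 1 -> legal
W mobility = 9

Answer: B=9 W=9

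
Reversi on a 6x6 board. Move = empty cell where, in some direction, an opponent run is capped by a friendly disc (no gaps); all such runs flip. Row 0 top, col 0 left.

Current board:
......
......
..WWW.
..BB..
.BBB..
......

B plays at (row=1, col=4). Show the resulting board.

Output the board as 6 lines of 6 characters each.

Place B at (1,4); scan 8 dirs for brackets.
Dir NW: first cell '.' (not opp) -> no flip
Dir N: first cell '.' (not opp) -> no flip
Dir NE: first cell '.' (not opp) -> no flip
Dir W: first cell '.' (not opp) -> no flip
Dir E: first cell '.' (not opp) -> no flip
Dir SW: opp run (2,3) capped by B -> flip
Dir S: opp run (2,4), next='.' -> no flip
Dir SE: first cell '.' (not opp) -> no flip
All flips: (2,3)

Answer: ......
....B.
..WBW.
..BB..
.BBB..
......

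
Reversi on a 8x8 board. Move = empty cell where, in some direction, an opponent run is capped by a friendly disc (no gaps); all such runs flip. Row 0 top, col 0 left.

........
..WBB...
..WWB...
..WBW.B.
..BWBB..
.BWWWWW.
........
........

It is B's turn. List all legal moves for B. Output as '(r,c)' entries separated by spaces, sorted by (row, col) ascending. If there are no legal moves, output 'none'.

(0,1): flips 3 -> legal
(0,2): flips 3 -> legal
(0,3): no bracket -> illegal
(1,1): flips 2 -> legal
(2,1): flips 2 -> legal
(2,5): no bracket -> illegal
(3,1): flips 2 -> legal
(3,5): flips 1 -> legal
(4,1): flips 2 -> legal
(4,6): no bracket -> illegal
(4,7): no bracket -> illegal
(5,7): flips 5 -> legal
(6,1): no bracket -> illegal
(6,2): flips 2 -> legal
(6,3): flips 3 -> legal
(6,4): flips 2 -> legal
(6,5): flips 1 -> legal
(6,6): flips 1 -> legal
(6,7): flips 1 -> legal

Answer: (0,1) (0,2) (1,1) (2,1) (3,1) (3,5) (4,1) (5,7) (6,2) (6,3) (6,4) (6,5) (6,6) (6,7)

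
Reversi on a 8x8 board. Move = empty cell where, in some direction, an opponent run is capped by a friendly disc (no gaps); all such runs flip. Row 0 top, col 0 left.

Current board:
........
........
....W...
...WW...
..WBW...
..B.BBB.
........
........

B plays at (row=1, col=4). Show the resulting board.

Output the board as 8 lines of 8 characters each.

Place B at (1,4); scan 8 dirs for brackets.
Dir NW: first cell '.' (not opp) -> no flip
Dir N: first cell '.' (not opp) -> no flip
Dir NE: first cell '.' (not opp) -> no flip
Dir W: first cell '.' (not opp) -> no flip
Dir E: first cell '.' (not opp) -> no flip
Dir SW: first cell '.' (not opp) -> no flip
Dir S: opp run (2,4) (3,4) (4,4) capped by B -> flip
Dir SE: first cell '.' (not opp) -> no flip
All flips: (2,4) (3,4) (4,4)

Answer: ........
....B...
....B...
...WB...
..WBB...
..B.BBB.
........
........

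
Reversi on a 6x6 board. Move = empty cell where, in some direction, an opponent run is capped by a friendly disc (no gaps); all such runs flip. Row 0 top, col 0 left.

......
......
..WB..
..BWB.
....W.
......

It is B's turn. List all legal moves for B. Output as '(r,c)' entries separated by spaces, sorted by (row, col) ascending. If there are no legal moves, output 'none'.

(1,1): no bracket -> illegal
(1,2): flips 1 -> legal
(1,3): no bracket -> illegal
(2,1): flips 1 -> legal
(2,4): no bracket -> illegal
(3,1): no bracket -> illegal
(3,5): no bracket -> illegal
(4,2): no bracket -> illegal
(4,3): flips 1 -> legal
(4,5): no bracket -> illegal
(5,3): no bracket -> illegal
(5,4): flips 1 -> legal
(5,5): no bracket -> illegal

Answer: (1,2) (2,1) (4,3) (5,4)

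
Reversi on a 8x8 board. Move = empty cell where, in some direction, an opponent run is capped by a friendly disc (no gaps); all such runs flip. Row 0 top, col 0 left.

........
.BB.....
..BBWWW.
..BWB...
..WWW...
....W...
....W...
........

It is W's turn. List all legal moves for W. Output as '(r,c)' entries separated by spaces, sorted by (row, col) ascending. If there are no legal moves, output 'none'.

(0,0): flips 2 -> legal
(0,1): no bracket -> illegal
(0,2): flips 3 -> legal
(0,3): no bracket -> illegal
(1,0): no bracket -> illegal
(1,3): flips 1 -> legal
(1,4): no bracket -> illegal
(2,0): no bracket -> illegal
(2,1): flips 3 -> legal
(3,1): flips 1 -> legal
(3,5): flips 1 -> legal
(4,1): no bracket -> illegal
(4,5): no bracket -> illegal

Answer: (0,0) (0,2) (1,3) (2,1) (3,1) (3,5)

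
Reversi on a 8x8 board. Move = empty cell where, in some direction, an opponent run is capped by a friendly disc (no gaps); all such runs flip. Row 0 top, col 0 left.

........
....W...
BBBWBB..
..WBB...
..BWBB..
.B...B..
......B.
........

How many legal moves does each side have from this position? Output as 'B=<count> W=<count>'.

-- B to move --
(0,3): flips 1 -> legal
(0,4): flips 1 -> legal
(0,5): no bracket -> illegal
(1,2): flips 1 -> legal
(1,3): flips 1 -> legal
(1,5): no bracket -> illegal
(3,1): flips 1 -> legal
(4,1): no bracket -> illegal
(5,2): flips 1 -> legal
(5,3): flips 1 -> legal
(5,4): flips 2 -> legal
B mobility = 8
-- W to move --
(1,0): flips 1 -> legal
(1,1): no bracket -> illegal
(1,2): flips 1 -> legal
(1,3): no bracket -> illegal
(1,5): no bracket -> illegal
(1,6): flips 2 -> legal
(2,6): flips 2 -> legal
(3,0): no bracket -> illegal
(3,1): no bracket -> illegal
(3,5): flips 2 -> legal
(3,6): flips 1 -> legal
(4,0): no bracket -> illegal
(4,1): flips 1 -> legal
(4,6): flips 2 -> legal
(5,0): no bracket -> illegal
(5,2): flips 1 -> legal
(5,3): no bracket -> illegal
(5,4): flips 3 -> legal
(5,6): flips 2 -> legal
(5,7): no bracket -> illegal
(6,0): no bracket -> illegal
(6,1): no bracket -> illegal
(6,2): no bracket -> illegal
(6,4): no bracket -> illegal
(6,5): no bracket -> illegal
(6,7): no bracket -> illegal
(7,5): no bracket -> illegal
(7,6): no bracket -> illegal
(7,7): no bracket -> illegal
W mobility = 11

Answer: B=8 W=11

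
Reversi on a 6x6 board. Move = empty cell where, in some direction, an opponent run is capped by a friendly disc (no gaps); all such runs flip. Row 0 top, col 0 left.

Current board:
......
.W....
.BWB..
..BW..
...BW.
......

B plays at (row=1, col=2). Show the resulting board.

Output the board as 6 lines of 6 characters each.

Place B at (1,2); scan 8 dirs for brackets.
Dir NW: first cell '.' (not opp) -> no flip
Dir N: first cell '.' (not opp) -> no flip
Dir NE: first cell '.' (not opp) -> no flip
Dir W: opp run (1,1), next='.' -> no flip
Dir E: first cell '.' (not opp) -> no flip
Dir SW: first cell 'B' (not opp) -> no flip
Dir S: opp run (2,2) capped by B -> flip
Dir SE: first cell 'B' (not opp) -> no flip
All flips: (2,2)

Answer: ......
.WB...
.BBB..
..BW..
...BW.
......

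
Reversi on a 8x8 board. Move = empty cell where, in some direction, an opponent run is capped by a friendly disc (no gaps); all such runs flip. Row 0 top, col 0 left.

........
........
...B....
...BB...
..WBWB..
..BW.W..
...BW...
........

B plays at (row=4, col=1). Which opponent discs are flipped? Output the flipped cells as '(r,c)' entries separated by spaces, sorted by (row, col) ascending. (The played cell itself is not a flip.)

Answer: (4,2)

Derivation:
Dir NW: first cell '.' (not opp) -> no flip
Dir N: first cell '.' (not opp) -> no flip
Dir NE: first cell '.' (not opp) -> no flip
Dir W: first cell '.' (not opp) -> no flip
Dir E: opp run (4,2) capped by B -> flip
Dir SW: first cell '.' (not opp) -> no flip
Dir S: first cell '.' (not opp) -> no flip
Dir SE: first cell 'B' (not opp) -> no flip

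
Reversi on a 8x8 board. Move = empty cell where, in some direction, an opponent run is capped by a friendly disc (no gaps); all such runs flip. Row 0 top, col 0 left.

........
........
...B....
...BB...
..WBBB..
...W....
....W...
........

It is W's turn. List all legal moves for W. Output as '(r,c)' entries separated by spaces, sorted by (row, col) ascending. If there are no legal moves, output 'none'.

Answer: (1,3) (2,4) (3,5) (4,6)

Derivation:
(1,2): no bracket -> illegal
(1,3): flips 3 -> legal
(1,4): no bracket -> illegal
(2,2): no bracket -> illegal
(2,4): flips 1 -> legal
(2,5): no bracket -> illegal
(3,2): no bracket -> illegal
(3,5): flips 1 -> legal
(3,6): no bracket -> illegal
(4,6): flips 3 -> legal
(5,2): no bracket -> illegal
(5,4): no bracket -> illegal
(5,5): no bracket -> illegal
(5,6): no bracket -> illegal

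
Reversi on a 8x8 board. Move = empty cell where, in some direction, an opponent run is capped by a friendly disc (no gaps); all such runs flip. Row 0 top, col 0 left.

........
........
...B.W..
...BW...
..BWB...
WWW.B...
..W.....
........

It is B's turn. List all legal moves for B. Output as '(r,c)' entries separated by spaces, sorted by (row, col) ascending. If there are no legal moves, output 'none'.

(1,4): no bracket -> illegal
(1,5): no bracket -> illegal
(1,6): no bracket -> illegal
(2,4): flips 1 -> legal
(2,6): no bracket -> illegal
(3,2): flips 1 -> legal
(3,5): flips 1 -> legal
(3,6): no bracket -> illegal
(4,0): no bracket -> illegal
(4,1): no bracket -> illegal
(4,5): flips 1 -> legal
(5,3): flips 1 -> legal
(6,0): flips 1 -> legal
(6,1): no bracket -> illegal
(6,3): no bracket -> illegal
(7,1): no bracket -> illegal
(7,2): flips 2 -> legal
(7,3): no bracket -> illegal

Answer: (2,4) (3,2) (3,5) (4,5) (5,3) (6,0) (7,2)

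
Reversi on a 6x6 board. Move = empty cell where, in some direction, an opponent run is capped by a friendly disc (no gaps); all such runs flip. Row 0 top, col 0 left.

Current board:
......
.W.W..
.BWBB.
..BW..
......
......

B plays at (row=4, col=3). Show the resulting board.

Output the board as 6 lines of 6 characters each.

Place B at (4,3); scan 8 dirs for brackets.
Dir NW: first cell 'B' (not opp) -> no flip
Dir N: opp run (3,3) capped by B -> flip
Dir NE: first cell '.' (not opp) -> no flip
Dir W: first cell '.' (not opp) -> no flip
Dir E: first cell '.' (not opp) -> no flip
Dir SW: first cell '.' (not opp) -> no flip
Dir S: first cell '.' (not opp) -> no flip
Dir SE: first cell '.' (not opp) -> no flip
All flips: (3,3)

Answer: ......
.W.W..
.BWBB.
..BB..
...B..
......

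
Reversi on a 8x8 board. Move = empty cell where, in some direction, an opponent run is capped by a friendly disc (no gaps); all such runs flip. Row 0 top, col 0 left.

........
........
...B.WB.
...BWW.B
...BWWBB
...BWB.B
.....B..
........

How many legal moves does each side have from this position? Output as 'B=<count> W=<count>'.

-- B to move --
(1,4): no bracket -> illegal
(1,5): flips 3 -> legal
(1,6): flips 2 -> legal
(2,4): flips 2 -> legal
(3,6): flips 2 -> legal
(5,6): flips 2 -> legal
(6,3): no bracket -> illegal
(6,4): no bracket -> illegal
B mobility = 5
-- W to move --
(1,2): flips 1 -> legal
(1,3): no bracket -> illegal
(1,4): no bracket -> illegal
(1,5): no bracket -> illegal
(1,6): no bracket -> illegal
(1,7): flips 1 -> legal
(2,2): flips 1 -> legal
(2,4): no bracket -> illegal
(2,7): flips 1 -> legal
(3,2): flips 2 -> legal
(3,6): no bracket -> illegal
(4,2): flips 1 -> legal
(5,2): flips 2 -> legal
(5,6): flips 1 -> legal
(6,2): flips 1 -> legal
(6,3): no bracket -> illegal
(6,4): no bracket -> illegal
(6,6): flips 1 -> legal
(6,7): no bracket -> illegal
(7,4): no bracket -> illegal
(7,5): flips 2 -> legal
(7,6): flips 1 -> legal
W mobility = 12

Answer: B=5 W=12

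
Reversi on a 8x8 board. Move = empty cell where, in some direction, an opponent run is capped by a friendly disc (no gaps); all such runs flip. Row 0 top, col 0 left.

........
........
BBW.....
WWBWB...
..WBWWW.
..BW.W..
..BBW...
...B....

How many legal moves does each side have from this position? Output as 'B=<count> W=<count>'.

-- B to move --
(1,1): no bracket -> illegal
(1,2): flips 1 -> legal
(1,3): no bracket -> illegal
(2,3): flips 2 -> legal
(2,4): no bracket -> illegal
(3,5): flips 2 -> legal
(3,6): no bracket -> illegal
(3,7): flips 3 -> legal
(4,0): flips 1 -> legal
(4,1): flips 2 -> legal
(4,7): flips 3 -> legal
(5,1): no bracket -> illegal
(5,4): flips 2 -> legal
(5,6): flips 1 -> legal
(5,7): no bracket -> illegal
(6,5): flips 1 -> legal
(6,6): no bracket -> illegal
(7,4): no bracket -> illegal
(7,5): flips 4 -> legal
B mobility = 11
-- W to move --
(1,0): flips 1 -> legal
(1,1): flips 1 -> legal
(1,2): flips 1 -> legal
(2,3): flips 1 -> legal
(2,4): flips 1 -> legal
(2,5): no bracket -> illegal
(3,5): flips 1 -> legal
(4,1): no bracket -> illegal
(5,1): flips 1 -> legal
(5,4): no bracket -> illegal
(6,1): flips 2 -> legal
(7,1): flips 1 -> legal
(7,2): flips 2 -> legal
(7,4): no bracket -> illegal
W mobility = 10

Answer: B=11 W=10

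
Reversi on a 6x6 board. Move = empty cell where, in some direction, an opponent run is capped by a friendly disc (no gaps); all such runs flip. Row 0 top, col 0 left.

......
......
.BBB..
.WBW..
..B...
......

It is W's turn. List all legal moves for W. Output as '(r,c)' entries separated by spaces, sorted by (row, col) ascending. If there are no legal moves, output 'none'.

Answer: (1,1) (1,3) (5,1) (5,3)

Derivation:
(1,0): no bracket -> illegal
(1,1): flips 2 -> legal
(1,2): no bracket -> illegal
(1,3): flips 2 -> legal
(1,4): no bracket -> illegal
(2,0): no bracket -> illegal
(2,4): no bracket -> illegal
(3,0): no bracket -> illegal
(3,4): no bracket -> illegal
(4,1): no bracket -> illegal
(4,3): no bracket -> illegal
(5,1): flips 1 -> legal
(5,2): no bracket -> illegal
(5,3): flips 1 -> legal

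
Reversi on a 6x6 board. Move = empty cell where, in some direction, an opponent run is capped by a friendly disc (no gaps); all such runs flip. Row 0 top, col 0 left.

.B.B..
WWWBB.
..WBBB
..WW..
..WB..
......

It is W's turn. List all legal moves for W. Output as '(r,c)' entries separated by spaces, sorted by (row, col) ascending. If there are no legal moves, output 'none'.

(0,0): no bracket -> illegal
(0,2): no bracket -> illegal
(0,4): flips 1 -> legal
(0,5): flips 2 -> legal
(1,5): flips 3 -> legal
(3,4): flips 1 -> legal
(3,5): no bracket -> illegal
(4,4): flips 1 -> legal
(5,2): no bracket -> illegal
(5,3): flips 1 -> legal
(5,4): flips 1 -> legal

Answer: (0,4) (0,5) (1,5) (3,4) (4,4) (5,3) (5,4)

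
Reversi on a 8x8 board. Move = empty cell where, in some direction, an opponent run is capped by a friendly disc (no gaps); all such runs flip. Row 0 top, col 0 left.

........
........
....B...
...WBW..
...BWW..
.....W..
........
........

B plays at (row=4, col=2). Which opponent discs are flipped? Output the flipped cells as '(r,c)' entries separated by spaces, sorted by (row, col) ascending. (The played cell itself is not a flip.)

Dir NW: first cell '.' (not opp) -> no flip
Dir N: first cell '.' (not opp) -> no flip
Dir NE: opp run (3,3) capped by B -> flip
Dir W: first cell '.' (not opp) -> no flip
Dir E: first cell 'B' (not opp) -> no flip
Dir SW: first cell '.' (not opp) -> no flip
Dir S: first cell '.' (not opp) -> no flip
Dir SE: first cell '.' (not opp) -> no flip

Answer: (3,3)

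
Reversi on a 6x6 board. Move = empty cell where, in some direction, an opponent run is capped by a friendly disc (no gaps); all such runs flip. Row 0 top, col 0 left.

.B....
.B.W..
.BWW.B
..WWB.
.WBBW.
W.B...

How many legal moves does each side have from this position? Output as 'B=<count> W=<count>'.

-- B to move --
(0,2): no bracket -> illegal
(0,3): flips 3 -> legal
(0,4): no bracket -> illegal
(1,2): flips 3 -> legal
(1,4): no bracket -> illegal
(2,4): flips 3 -> legal
(3,0): flips 1 -> legal
(3,1): flips 2 -> legal
(3,5): no bracket -> illegal
(4,0): flips 1 -> legal
(4,5): flips 1 -> legal
(5,1): no bracket -> illegal
(5,3): no bracket -> illegal
(5,4): flips 1 -> legal
(5,5): flips 3 -> legal
B mobility = 9
-- W to move --
(0,0): flips 1 -> legal
(0,2): no bracket -> illegal
(1,0): flips 1 -> legal
(1,2): no bracket -> illegal
(1,4): no bracket -> illegal
(1,5): no bracket -> illegal
(2,0): flips 1 -> legal
(2,4): flips 1 -> legal
(3,0): no bracket -> illegal
(3,1): no bracket -> illegal
(3,5): flips 1 -> legal
(4,5): flips 1 -> legal
(5,1): flips 1 -> legal
(5,3): flips 1 -> legal
(5,4): flips 1 -> legal
W mobility = 9

Answer: B=9 W=9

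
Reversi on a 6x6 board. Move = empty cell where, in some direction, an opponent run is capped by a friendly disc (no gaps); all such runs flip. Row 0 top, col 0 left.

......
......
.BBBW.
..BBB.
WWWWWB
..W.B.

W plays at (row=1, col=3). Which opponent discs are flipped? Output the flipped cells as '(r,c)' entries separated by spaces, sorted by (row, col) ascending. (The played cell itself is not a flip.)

Answer: (2,3) (3,3)

Derivation:
Dir NW: first cell '.' (not opp) -> no flip
Dir N: first cell '.' (not opp) -> no flip
Dir NE: first cell '.' (not opp) -> no flip
Dir W: first cell '.' (not opp) -> no flip
Dir E: first cell '.' (not opp) -> no flip
Dir SW: opp run (2,2), next='.' -> no flip
Dir S: opp run (2,3) (3,3) capped by W -> flip
Dir SE: first cell 'W' (not opp) -> no flip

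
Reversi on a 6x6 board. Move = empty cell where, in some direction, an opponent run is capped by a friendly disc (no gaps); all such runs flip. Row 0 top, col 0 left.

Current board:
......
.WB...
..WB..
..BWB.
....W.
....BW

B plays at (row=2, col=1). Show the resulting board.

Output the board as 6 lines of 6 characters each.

Answer: ......
.WB...
.BBB..
..BWB.
....W.
....BW

Derivation:
Place B at (2,1); scan 8 dirs for brackets.
Dir NW: first cell '.' (not opp) -> no flip
Dir N: opp run (1,1), next='.' -> no flip
Dir NE: first cell 'B' (not opp) -> no flip
Dir W: first cell '.' (not opp) -> no flip
Dir E: opp run (2,2) capped by B -> flip
Dir SW: first cell '.' (not opp) -> no flip
Dir S: first cell '.' (not opp) -> no flip
Dir SE: first cell 'B' (not opp) -> no flip
All flips: (2,2)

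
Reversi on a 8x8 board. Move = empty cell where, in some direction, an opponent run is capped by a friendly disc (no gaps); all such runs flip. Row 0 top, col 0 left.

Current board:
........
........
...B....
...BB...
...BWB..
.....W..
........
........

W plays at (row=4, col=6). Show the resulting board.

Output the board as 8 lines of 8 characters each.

Place W at (4,6); scan 8 dirs for brackets.
Dir NW: first cell '.' (not opp) -> no flip
Dir N: first cell '.' (not opp) -> no flip
Dir NE: first cell '.' (not opp) -> no flip
Dir W: opp run (4,5) capped by W -> flip
Dir E: first cell '.' (not opp) -> no flip
Dir SW: first cell 'W' (not opp) -> no flip
Dir S: first cell '.' (not opp) -> no flip
Dir SE: first cell '.' (not opp) -> no flip
All flips: (4,5)

Answer: ........
........
...B....
...BB...
...BWWW.
.....W..
........
........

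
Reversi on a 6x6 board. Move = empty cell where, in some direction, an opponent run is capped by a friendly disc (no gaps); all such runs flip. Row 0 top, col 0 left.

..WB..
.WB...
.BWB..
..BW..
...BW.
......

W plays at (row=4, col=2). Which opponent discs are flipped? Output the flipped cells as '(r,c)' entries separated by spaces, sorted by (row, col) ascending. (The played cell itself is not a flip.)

Dir NW: first cell '.' (not opp) -> no flip
Dir N: opp run (3,2) capped by W -> flip
Dir NE: first cell 'W' (not opp) -> no flip
Dir W: first cell '.' (not opp) -> no flip
Dir E: opp run (4,3) capped by W -> flip
Dir SW: first cell '.' (not opp) -> no flip
Dir S: first cell '.' (not opp) -> no flip
Dir SE: first cell '.' (not opp) -> no flip

Answer: (3,2) (4,3)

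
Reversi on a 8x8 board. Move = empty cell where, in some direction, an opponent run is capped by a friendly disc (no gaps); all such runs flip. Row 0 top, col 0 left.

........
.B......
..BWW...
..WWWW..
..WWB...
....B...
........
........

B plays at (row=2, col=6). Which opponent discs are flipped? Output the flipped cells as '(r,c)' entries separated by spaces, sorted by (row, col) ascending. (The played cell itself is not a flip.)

Answer: (3,5)

Derivation:
Dir NW: first cell '.' (not opp) -> no flip
Dir N: first cell '.' (not opp) -> no flip
Dir NE: first cell '.' (not opp) -> no flip
Dir W: first cell '.' (not opp) -> no flip
Dir E: first cell '.' (not opp) -> no flip
Dir SW: opp run (3,5) capped by B -> flip
Dir S: first cell '.' (not opp) -> no flip
Dir SE: first cell '.' (not opp) -> no flip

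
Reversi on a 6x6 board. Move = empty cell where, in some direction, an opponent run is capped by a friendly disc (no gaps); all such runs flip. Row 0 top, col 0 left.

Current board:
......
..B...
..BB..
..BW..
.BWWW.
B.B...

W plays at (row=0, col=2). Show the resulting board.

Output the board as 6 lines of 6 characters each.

Place W at (0,2); scan 8 dirs for brackets.
Dir NW: edge -> no flip
Dir N: edge -> no flip
Dir NE: edge -> no flip
Dir W: first cell '.' (not opp) -> no flip
Dir E: first cell '.' (not opp) -> no flip
Dir SW: first cell '.' (not opp) -> no flip
Dir S: opp run (1,2) (2,2) (3,2) capped by W -> flip
Dir SE: first cell '.' (not opp) -> no flip
All flips: (1,2) (2,2) (3,2)

Answer: ..W...
..W...
..WB..
..WW..
.BWWW.
B.B...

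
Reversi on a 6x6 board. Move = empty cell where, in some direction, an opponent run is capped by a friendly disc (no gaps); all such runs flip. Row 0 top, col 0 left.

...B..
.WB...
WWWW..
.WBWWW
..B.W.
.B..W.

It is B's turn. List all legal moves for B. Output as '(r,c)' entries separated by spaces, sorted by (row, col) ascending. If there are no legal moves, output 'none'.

Answer: (1,0) (1,4) (2,4) (3,0) (4,5)

Derivation:
(0,0): no bracket -> illegal
(0,1): no bracket -> illegal
(0,2): no bracket -> illegal
(1,0): flips 2 -> legal
(1,3): no bracket -> illegal
(1,4): flips 1 -> legal
(2,4): flips 1 -> legal
(2,5): no bracket -> illegal
(3,0): flips 2 -> legal
(4,0): no bracket -> illegal
(4,1): no bracket -> illegal
(4,3): no bracket -> illegal
(4,5): flips 2 -> legal
(5,3): no bracket -> illegal
(5,5): no bracket -> illegal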